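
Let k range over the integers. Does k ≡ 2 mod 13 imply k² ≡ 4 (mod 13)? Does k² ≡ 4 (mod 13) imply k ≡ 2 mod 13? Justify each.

(→) Suppose k ≡ 2 mod 13. Write k = 13j + 2. Then (13j + 2)² = 169j² + 52j + 4 = 13(13j² + 4j) + 4, so k² ≡ 4 (mod 13).

(←) This fails: take k = 11. Then 11² = 121 ≡ 4 (mod 13), yet 11 ≡ 11 (mod 13), not 2.

(⇒) holds; (⇐) fails.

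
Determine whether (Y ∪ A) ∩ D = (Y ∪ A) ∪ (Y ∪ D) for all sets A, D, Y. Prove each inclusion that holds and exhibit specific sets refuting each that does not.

Only the forward inclusion holds.

Forward inclusion. Let x ∈ (Y ∪ A) ∩ D. Then either x ∈ A ∩ D and x ∉ Y; or x ∈ D ∩ Y and x ∉ A; or x ∈ A ∩ D ∩ Y. In each case x ∈ (Y ∪ A) ∪ (Y ∪ D), so (Y ∪ A) ∩ D ⊆ (Y ∪ A) ∪ (Y ∪ D).

Reverse inclusion. This inclusion fails. Take A = {1}, D = ∅, Y = ∅; then 1 ∈ (Y ∪ A) ∪ (Y ∪ D) but 1 ∉ (Y ∪ A) ∩ D.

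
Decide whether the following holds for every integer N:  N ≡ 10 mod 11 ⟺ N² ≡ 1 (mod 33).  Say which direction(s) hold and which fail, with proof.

[⇒] This fails: take N = 21. Then 21 ≡ 10 (mod 11), but 21² = 441 ≡ 12 (mod 33), not 1.

[⇐] This fails: take N = 1. Then 1² = 1 ≡ 1 (mod 33), yet 1 ≡ 1 (mod 11), not 10.

Neither direction holds.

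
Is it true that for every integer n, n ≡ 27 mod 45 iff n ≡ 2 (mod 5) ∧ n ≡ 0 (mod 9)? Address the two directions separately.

[⇒] Suppose n ≡ 27 (mod 45); write n = 45j + 27. Since 5 ∣ 45, reducing mod 5 gives n ≡ 27 ≡ 2 (mod 5); since 9 ∣ 45, reducing mod 9 gives n ≡ 27 ≡ 0 (mod 9).

[⇐] Conversely, if n ≡ 2 (mod 5) and n ≡ 0 (mod 9), then by the Chinese remainder theorem n ≡ 27 (mod 45). This is exactly n ≡ 27 (mod 45).

Both directions hold.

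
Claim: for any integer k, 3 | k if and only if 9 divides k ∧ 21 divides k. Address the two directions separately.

Only the reverse direction holds.

Forward direction. This fails: take k = 3. Certainly 3 ∣ 3, but 9 ∤ 3.

Converse. Suppose 9 ∣ k and 21 ∣ k. Any common multiple of 9 and 21 is a multiple of their lcm; here lcm(9, 21) = 9·21/gcd(9, 21) = 189/3 = 63, so 63 ∣ k. Since 3 ∣ 63, it follows that 3 ∣ k.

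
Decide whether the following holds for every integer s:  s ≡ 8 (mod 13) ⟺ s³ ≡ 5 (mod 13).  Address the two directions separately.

Not equivalent: only (⇒) holds.

Converse. This fails: take s = 7. Then 7³ = 343 ≡ 5 (mod 13), yet 7 ≡ 7 (mod 13), not 8.

Forward direction. Suppose s ≡ 8 (mod 13). Write s = 13j + 8. Then (13j + 8)³ = 2197j³ + 4056j² + 2496j + 512 = 13(169j³ + 312j² + 192j + 39) + 5, so s³ ≡ 5 (mod 13).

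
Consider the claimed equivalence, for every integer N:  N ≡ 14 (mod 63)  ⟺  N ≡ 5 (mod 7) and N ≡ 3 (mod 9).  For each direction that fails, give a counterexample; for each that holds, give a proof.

Neither direction holds.

(⇒) This fails: N = 14 gives 14 ≡ 14 (mod 63) but 14 ≡ 0 (mod 7), so the conjunction on the right does not hold.

(⇐) This fails: N = 12 satisfies both congruences on the right (12 ≡ 5 mod 7 and 12 ≡ 3 mod 9) yet 12 ≡ 12 (mod 63), not 14.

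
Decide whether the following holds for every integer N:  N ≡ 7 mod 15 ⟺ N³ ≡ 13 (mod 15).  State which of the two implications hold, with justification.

The biconditional holds.

(⇒) Suppose N ≡ 7 mod 15. Write N = 15j + 7. Then (15j + 7)³ = 3375j³ + 4725j² + 2205j + 343 = 15(225j³ + 315j² + 147j + 22) + 13, so N³ ≡ 13 (mod 15).

(⇐) Conversely, suppose N³ ≡ 13 (mod 15). The only residue r in {0, …, 14} with r³ ≡ 13 (mod 15) is r = 7, so N ≡ 7 (mod 15).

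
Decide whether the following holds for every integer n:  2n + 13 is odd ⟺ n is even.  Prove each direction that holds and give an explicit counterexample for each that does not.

Only the converse holds.

[⇒] This fails: take n = 5. Then 2n + 13 = 23, which is odd, yet n = 5 is odd, not even.

[⇐] Suppose n is even. Since 2 is even, 2n is even for every n, so 2n + 13 has the same parity as 13, which is odd. Hence 2n + 13 is odd.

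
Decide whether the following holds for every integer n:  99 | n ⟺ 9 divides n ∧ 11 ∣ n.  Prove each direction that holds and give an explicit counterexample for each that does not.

Equivalent; both directions hold.

Converse. Suppose 9 ∣ n and 11 ∣ n. Any common multiple of 9 and 11 is a multiple of their lcm; here gcd(9, 11) = 1, so lcm(9, 11) = 9·11 = 99, so 99 ∣ n.

Forward direction. If 99 ∣ n, write n = 99q. Since 99 = 11·9, n = 9·(11q), so 9 ∣ n; and since 99 = 9·11, n = 11·(9q), so 11 ∣ n.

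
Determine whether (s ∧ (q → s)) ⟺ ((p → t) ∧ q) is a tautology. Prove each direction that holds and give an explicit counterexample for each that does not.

[⇒] This fails. Under p = F, q = F, s = T, t = F, the left side is true but the right side is false.

[⇐] This fails. Under p = F, q = T, s = F, t = F, the left side is false but the right side is true.

Neither implication holds.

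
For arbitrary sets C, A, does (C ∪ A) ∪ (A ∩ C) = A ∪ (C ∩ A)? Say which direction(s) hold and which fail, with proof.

(⟹) This inclusion fails. Take C = {1}, A = ∅; then 1 ∈ (C ∪ A) ∪ (A ∩ C) but 1 ∉ A ∪ (C ∩ A).

(⟸) Let x ∈ A ∪ (C ∩ A). Then either x ∈ A and x ∉ C; or x ∈ C ∩ A. In each case x ∈ (C ∪ A) ∪ (A ∩ C), so A ∪ (C ∩ A) ⊆ (C ∪ A) ∪ (A ∩ C).

The sets are not equal: only the reverse inclusion holds.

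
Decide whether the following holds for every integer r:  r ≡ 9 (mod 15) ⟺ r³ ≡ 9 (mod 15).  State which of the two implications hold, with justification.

The biconditional holds.

(⟸) Suppose r³ ≡ 9 (mod 15). The only residue r in {0, …, 14} with r³ ≡ 9 (mod 15) is r = 9, so r ≡ 9 (mod 15).

(⟹) Suppose r ≡ 9 (mod 15). Write r = 15j + 9. Then (15j + 9)³ = 3375j³ + 6075j² + 3645j + 729 = 15(225j³ + 405j² + 243j + 48) + 9, so r³ ≡ 9 (mod 15).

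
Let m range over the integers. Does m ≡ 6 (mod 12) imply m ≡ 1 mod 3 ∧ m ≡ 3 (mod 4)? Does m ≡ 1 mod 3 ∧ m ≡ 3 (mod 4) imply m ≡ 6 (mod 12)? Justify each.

(⇒) fails and (⇐) fails.

(⟹) This fails: m = 6 gives 6 ≡ 6 (mod 12) but 6 ≡ 0 (mod 3), so the conjunction on the right does not hold.

(⟸) This fails: m = 7 satisfies both congruences on the right (7 ≡ 1 mod 3 and 7 ≡ 3 mod 4) yet 7 ≡ 7 (mod 12), not 6.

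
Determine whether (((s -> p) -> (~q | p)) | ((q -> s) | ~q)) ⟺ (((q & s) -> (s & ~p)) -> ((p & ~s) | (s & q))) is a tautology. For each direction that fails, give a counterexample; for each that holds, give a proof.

(→) This fails. Under q = F, s = F, p = F, the left side is true but the right side is false.

(←) Assume the antecedent. If s is true, the consequent reduces to true regardless of the other variables. If s is false, the antecedent forces (q = F, s = F, p = T) or (q = T, s = F, p = T), and the consequent holds there. Either way the consequent holds.

Only the converse holds.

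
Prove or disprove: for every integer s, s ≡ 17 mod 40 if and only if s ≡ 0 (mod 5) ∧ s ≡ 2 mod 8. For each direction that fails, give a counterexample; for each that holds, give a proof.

(→) This fails: s = 17 gives 17 ≡ 17 (mod 40) but 17 ≡ 2 (mod 5), so the conjunction on the right does not hold.

(←) This fails: s = 10 satisfies both congruences on the right (10 ≡ 0 mod 5 and 10 ≡ 2 mod 8) yet 10 ≡ 10 (mod 40), not 17.

Neither direction holds.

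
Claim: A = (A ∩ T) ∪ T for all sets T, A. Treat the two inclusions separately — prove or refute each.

(⊆) fails and (⊇) fails.

(⊆) This inclusion fails. Take T = ∅, A = {1}; then 1 ∈ A but 1 ∉ (A ∩ T) ∪ T.

(⊇) This inclusion fails. Take T = {1}, A = ∅; then 1 ∈ (A ∩ T) ∪ T but 1 ∉ A.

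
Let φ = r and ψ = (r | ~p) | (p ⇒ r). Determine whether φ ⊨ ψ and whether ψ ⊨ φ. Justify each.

Only the forward implication holds.

Forward direction. Assume the antecedent. If p is true, the antecedent forces (p = T, r = T), and (r | ~p) | (p ⇒ r) holds there. If p is false, (r | ~p) | (p ⇒ r) reduces to true regardless of the other variables. Either way (r | ~p) | (p ⇒ r) holds.

Converse. This fails. Under p = F, r = F, the left side is false but the right side is true.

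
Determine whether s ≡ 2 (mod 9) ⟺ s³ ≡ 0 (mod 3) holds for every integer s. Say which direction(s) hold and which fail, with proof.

Both directions fail.

(⟹) This fails: take s = 2. Then 2 ≡ 2 (mod 9), but 2³ = 8 ≡ 2 (mod 3), not 0.

(⟸) This fails: take s = 0. Then 0³ = 0 ≡ 0 (mod 3), yet 0 ≡ 0 (mod 9), not 2.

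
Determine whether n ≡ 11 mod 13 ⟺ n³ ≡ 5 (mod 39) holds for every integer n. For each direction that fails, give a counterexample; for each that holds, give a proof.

Neither implication holds.

(⇒) This fails: take n = 24. Then 24 ≡ 11 (mod 13), but 24³ = 13824 ≡ 18 (mod 39), not 5.

(⇐) This fails: take n = 8. Then 8³ = 512 ≡ 5 (mod 39), yet 8 ≡ 8 (mod 13), not 11.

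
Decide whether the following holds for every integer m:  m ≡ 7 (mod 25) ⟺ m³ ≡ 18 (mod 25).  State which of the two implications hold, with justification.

The biconditional holds.

(←) Suppose m³ ≡ 18 (mod 25). The only residue r in {0, …, 24} with r³ ≡ 18 (mod 25) is r = 7, so m ≡ 7 (mod 25).

(→) Suppose m ≡ 7 (mod 25). Write m = 25j + 7. Then (25j + 7)³ = 15625j³ + 13125j² + 3675j + 343 = 25(625j³ + 525j² + 147j + 13) + 18, so m³ ≡ 18 (mod 25).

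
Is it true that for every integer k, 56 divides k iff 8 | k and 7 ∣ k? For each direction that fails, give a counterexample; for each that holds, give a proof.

[⇒] If 56 ∣ k, write k = 56q. Since 56 = 7·8, k = 8·(7q), so 8 ∣ k; and since 56 = 8·7, k = 7·(8q), so 7 ∣ k.

[⇐] Suppose 8 ∣ k and 7 ∣ k. Any common multiple of 8 and 7 is a multiple of their lcm; here gcd(8, 7) = 1, so lcm(8, 7) = 8·7 = 56, so 56 ∣ k.

Both directions hold.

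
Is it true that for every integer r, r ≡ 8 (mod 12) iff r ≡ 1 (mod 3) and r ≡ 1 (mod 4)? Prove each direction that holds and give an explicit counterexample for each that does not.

Neither direction holds.

Forward direction. This fails: r = 8 gives 8 ≡ 8 (mod 12) but 8 ≡ 2 (mod 3), so the conjunction on the right does not hold.

Converse. This fails: r = 1 satisfies both congruences on the right (1 ≡ 1 mod 3 and 1 ≡ 1 mod 4) yet 1 ≡ 1 (mod 12), not 8.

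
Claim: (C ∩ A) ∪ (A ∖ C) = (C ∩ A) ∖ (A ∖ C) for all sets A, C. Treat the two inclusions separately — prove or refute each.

(⊆) fails; (⊇) holds.

(⊆) This inclusion fails. Take A = {1}, C = ∅; then 1 ∈ (C ∩ A) ∪ (A ∖ C) but 1 ∉ (C ∩ A) ∖ (A ∖ C).

(⊇) Let x ∈ (C ∩ A) ∖ (A ∖ C). Then x ∈ A ∩ C, from which x ∈ (C ∩ A) ∪ (A ∖ C).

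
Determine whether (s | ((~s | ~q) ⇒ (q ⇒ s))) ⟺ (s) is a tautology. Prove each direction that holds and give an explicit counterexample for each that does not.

(⟹) This fails. Under q = F, s = F, the left side is true but the right side is false.

(⟸) Assume the antecedent. If q is true, the antecedent forces (q = T, s = T), and s | ((~s | ~q) ⇒ (q ⇒ s)) holds there. If q is false, s | ((~s | ~q) ⇒ (q ⇒ s)) reduces to true regardless of the other variables. Either way s | ((~s | ~q) ⇒ (q ⇒ s)) holds.

Only the converse holds.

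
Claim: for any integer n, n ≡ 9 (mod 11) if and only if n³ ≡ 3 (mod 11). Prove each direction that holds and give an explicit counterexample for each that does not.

[⇒] Suppose n ≡ 9 (mod 11). Write n = 11j + 9. Then (11j + 9)³ = 1331j³ + 3267j² + 2673j + 729 = 11(121j³ + 297j² + 243j + 66) + 3, so n³ ≡ 3 (mod 11).

[⇐] For the converse, argue contrapositively. If n ≢ 9 (mod 11), then n is congruent to one of 0, 1, 2, 3, 4, 5, 6, 7, 8, 10 modulo 11, and these give n³ ≡ 0, 1, 8, 5, 9, 4, 7, 2, 6, 10 respectively — never 3.

Both directions hold; the statement is true.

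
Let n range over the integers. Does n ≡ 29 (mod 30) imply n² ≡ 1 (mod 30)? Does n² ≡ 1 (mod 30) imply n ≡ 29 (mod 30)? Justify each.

[⇐] This fails: take n = 1. Then 1² = 1 ≡ 1 (mod 30), yet 1 ≡ 1 (mod 30), not 29.

[⇒] Suppose n ≡ 29 (mod 30). Write n = 30j + 29. Then (30j + 29)² = 900j² + 1740j + 841 = 30(30j² + 58j + 28) + 1, so n² ≡ 1 (mod 30).

(⇒) holds; (⇐) fails.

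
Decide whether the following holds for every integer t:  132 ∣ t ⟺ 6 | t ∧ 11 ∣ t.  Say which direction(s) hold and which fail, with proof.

Forward direction. If 132 ∣ t, write t = 132q. Since 132 = 22·6, t = 6·(22q), so 6 ∣ t; and since 132 = 12·11, t = 11·(12q), so 11 ∣ t.

Converse. This fails: take t = 66. Both 6 ∣ 66 and 11 ∣ 66, yet 66 is not a multiple of 132 (since 66 = 0·132 + 66), so 132 ∤ 66.

The forward direction holds; the converse fails.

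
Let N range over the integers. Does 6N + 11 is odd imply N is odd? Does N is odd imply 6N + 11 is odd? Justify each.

Only the reverse direction holds.

Forward direction. This fails: take N = 4. Then 6N + 11 = 35, which is odd, yet N = 4 is even, not odd.

Converse. Suppose N is odd. Since 6 is even, 6N is even for every N, so 6N + 11 has the same parity as 11, which is odd. Hence 6N + 11 is odd.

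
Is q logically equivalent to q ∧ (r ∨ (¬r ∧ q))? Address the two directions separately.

[⇒] Assume the antecedent. If q is true, q ∧ (r ∨ (¬r ∧ q)) reduces to true regardless of the other variables. If q is false, the antecedent cannot hold. Either way q ∧ (r ∨ (¬r ∧ q)) holds.

[⇐] Assume the antecedent. If q is true, q reduces to true regardless of the other variables. If q is false, the antecedent cannot hold. Either way q holds.

Both implications hold.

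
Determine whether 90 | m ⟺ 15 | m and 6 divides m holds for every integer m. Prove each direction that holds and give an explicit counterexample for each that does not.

(⟸) This fails: take m = 30. Both 15 ∣ 30 and 6 ∣ 30, yet 30 is not a multiple of 90 (since 30 = 0·90 + 30), so 90 ∤ 30.

(⟹) If 90 ∣ m, write m = 90q. Since 90 = 6·15, m = 15·(6q), so 15 ∣ m; and since 90 = 15·6, m = 6·(15q), so 6 ∣ m.

The forward direction holds; the converse fails.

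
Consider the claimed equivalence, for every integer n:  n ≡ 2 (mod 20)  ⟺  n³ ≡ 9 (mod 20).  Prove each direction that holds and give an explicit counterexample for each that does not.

(⇒) This fails: take n = 2. Then 2 ≡ 2 (mod 20), but 2³ = 8 ≡ 8 (mod 20), not 9.

(⇐) This fails: take n = 9. Then 9³ = 729 ≡ 9 (mod 20), yet 9 ≡ 9 (mod 20), not 2.

Neither direction holds.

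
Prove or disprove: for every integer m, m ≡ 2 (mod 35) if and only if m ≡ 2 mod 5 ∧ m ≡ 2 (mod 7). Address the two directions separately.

Both implications hold.

[⇒] Suppose m ≡ 2 (mod 35); write m = 35j + 2. Since 5 ∣ 35, reducing mod 5 gives m ≡ 2 (mod 5); since 7 ∣ 35, reducing mod 7 gives m ≡ 2 (mod 7).

[⇐] Conversely, if m ≡ 2 (mod 5) and m ≡ 2 (mod 7), then by the Chinese remainder theorem m ≡ 2 (mod 35). This is exactly m ≡ 2 (mod 35).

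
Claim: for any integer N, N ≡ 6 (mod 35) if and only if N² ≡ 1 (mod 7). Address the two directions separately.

Only the forward direction holds.

(→) Suppose N ≡ 6 (mod 35). Then N² ≡ 6² = 36 (mod 35), and since 7 ∣ 35, also N² ≡ 1 (mod 7).

(←) This fails: take N = 1. Then 1² = 1 ≡ 1 (mod 7), yet 1 ≡ 1 (mod 35), not 6.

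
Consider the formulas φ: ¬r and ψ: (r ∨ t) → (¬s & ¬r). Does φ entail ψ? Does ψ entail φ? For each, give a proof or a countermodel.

[⇐] Assume the antecedent. If t is true, the antecedent forces (t = T, r = F, s = F), and ¬r holds there. If t is false, the antecedent forces (t = F, r = F, s = F) or (t = F, r = F, s = T), and ¬r holds there. Either way ¬r holds.

[⇒] This fails. Under t = T, r = F, s = T, the left side is true but the right side is false.

(⇒) fails; (⇐) holds.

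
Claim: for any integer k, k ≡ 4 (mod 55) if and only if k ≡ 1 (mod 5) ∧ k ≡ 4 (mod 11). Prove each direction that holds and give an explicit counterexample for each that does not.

[⇒] This fails: k = 4 gives 4 ≡ 4 (mod 55) but 4 ≡ 4 (mod 5), so the conjunction on the right does not hold.

[⇐] This fails: k = 26 satisfies both congruences on the right (26 ≡ 1 mod 5 and 26 ≡ 4 mod 11) yet 26 ≡ 26 (mod 55), not 4.

(⇒) fails and (⇐) fails.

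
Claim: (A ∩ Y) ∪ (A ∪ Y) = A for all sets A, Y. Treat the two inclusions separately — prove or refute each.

(⟹) This inclusion fails. Take A = ∅, Y = {1}; then 1 ∈ (A ∩ Y) ∪ (A ∪ Y) but 1 ∉ A.

(⟸) Let x ∈ A. Then either x ∈ A and x ∉ Y; or x ∈ A ∩ Y. In each case x ∈ (A ∩ Y) ∪ (A ∪ Y), so A ⊆ (A ∩ Y) ∪ (A ∪ Y).

The sets are not equal: only the reverse inclusion holds.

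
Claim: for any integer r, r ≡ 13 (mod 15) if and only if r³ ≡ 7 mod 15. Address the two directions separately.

(→) Suppose r ≡ 13 (mod 15). Write r = 15j + 13. Then (15j + 13)³ = 3375j³ + 8775j² + 7605j + 2197 = 15(225j³ + 585j² + 507j + 146) + 7, so r³ ≡ 7 (mod 15).

(←) Conversely, suppose r³ ≡ 7 (mod 15). The only residue r in {0, …, 14} with r³ ≡ 7 (mod 15) is r = 13, so r ≡ 13 (mod 15).

Both directions hold.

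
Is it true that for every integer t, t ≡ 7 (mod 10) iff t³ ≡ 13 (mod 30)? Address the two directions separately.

(⇒) fails; (⇐) holds.

(⟸) The residues r modulo 30 with r³ ≡ 13 (mod 30) are exactly {7}, and each is ≡ 7 (mod 10).

(⟹) This fails: take t = 17. Then 17 ≡ 7 (mod 10), but 17³ = 4913 ≡ 23 (mod 30), not 13.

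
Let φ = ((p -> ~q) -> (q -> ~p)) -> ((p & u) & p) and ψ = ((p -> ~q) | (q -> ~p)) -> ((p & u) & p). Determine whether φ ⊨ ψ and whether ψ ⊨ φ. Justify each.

Not equivalent: only (⇒) holds.

(⇐) This fails. Under u = F, q = T, p = T, the left side is false but the right side is true.

(⇒) Assume the antecedent. If u is true, the antecedent forces (u = T, q = F, p = T) or (u = T, q = T, p = T), and the consequent holds there. If u is false, the antecedent cannot hold. Either way the consequent holds.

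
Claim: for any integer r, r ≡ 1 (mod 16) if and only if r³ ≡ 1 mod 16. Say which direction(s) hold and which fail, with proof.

Forward direction. Suppose r ≡ 1 (mod 16). Write r = 16j + 1. Then (16j + 1)³ = 4096j³ + 768j² + 48j + 1 = 16(256j³ + 48j² + 3j) + 1, so r³ ≡ 1 (mod 16).

Converse. Suppose r³ ≡ 1 (mod 16). The only residue r in {0, …, 15} with r³ ≡ 1 (mod 16) is r = 1, so r ≡ 1 (mod 16).

Both implications hold.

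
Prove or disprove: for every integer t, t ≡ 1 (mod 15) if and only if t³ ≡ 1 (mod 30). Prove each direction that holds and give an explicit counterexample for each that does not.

(⇒) fails; (⇐) holds.

Forward direction. This fails: take t = 16. Then 16 ≡ 1 (mod 15), but 16³ = 4096 ≡ 16 (mod 30), not 1.

Converse. The residues r modulo 30 with r³ ≡ 1 (mod 30) are exactly {1}, and each is ≡ 1 (mod 15).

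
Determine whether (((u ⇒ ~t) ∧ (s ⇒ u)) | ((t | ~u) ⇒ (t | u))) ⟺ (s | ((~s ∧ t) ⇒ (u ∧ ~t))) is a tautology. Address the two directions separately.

Neither implication holds.

(⟹) This fails. Under u = F, t = T, s = F, the left side is true but the right side is false.

(⟸) This fails. Under u = F, t = F, s = T, the left side is false but the right side is true.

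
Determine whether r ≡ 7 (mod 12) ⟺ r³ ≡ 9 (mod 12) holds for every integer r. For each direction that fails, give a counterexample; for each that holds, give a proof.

(⇒) fails and (⇐) fails.

(→) This fails: take r = 7. Then 7 ≡ 7 (mod 12), but 7³ = 343 ≡ 7 (mod 12), not 9.

(←) This fails: take r = 9. Then 9³ = 729 ≡ 9 (mod 12), yet 9 ≡ 9 (mod 12), not 7.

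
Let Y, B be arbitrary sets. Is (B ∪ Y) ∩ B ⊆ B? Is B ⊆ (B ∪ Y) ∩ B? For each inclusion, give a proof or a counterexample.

Both inclusions hold; the sets are equal.

(⟸) Let x ∈ B. Then either x ∈ B and x ∉ Y; or x ∈ Y ∩ B. In each case x ∈ (B ∪ Y) ∩ B, so B ⊆ (B ∪ Y) ∩ B.

(⟹) Let x ∈ (B ∪ Y) ∩ B. Then either x ∈ B and x ∉ Y; or x ∈ Y ∩ B. In each case x ∈ B, so (B ∪ Y) ∩ B ⊆ B.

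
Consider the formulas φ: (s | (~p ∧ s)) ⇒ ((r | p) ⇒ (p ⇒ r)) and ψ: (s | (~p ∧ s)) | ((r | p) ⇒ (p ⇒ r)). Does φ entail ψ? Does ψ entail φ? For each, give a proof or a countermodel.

(⇒) fails and (⇐) fails.

(→) This fails. Under s = F, r = F, p = T, the left side is true but the right side is false.

(←) This fails. Under s = T, r = F, p = T, the left side is false but the right side is true.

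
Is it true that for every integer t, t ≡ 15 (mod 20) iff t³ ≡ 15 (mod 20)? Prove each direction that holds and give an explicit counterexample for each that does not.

(→) Suppose t ≡ 15 (mod 20). Write t = 20j + 15. Then (20j + 15)³ = 8000j³ + 18000j² + 13500j + 3375 = 20(400j³ + 900j² + 675j + 168) + 15, so t³ ≡ 15 (mod 20).

(←) Conversely, suppose t³ ≡ 15 (mod 20). The only residue r in {0, …, 19} with r³ ≡ 15 (mod 20) is r = 15, so t ≡ 15 (mod 20).

Both directions hold; the statement is true.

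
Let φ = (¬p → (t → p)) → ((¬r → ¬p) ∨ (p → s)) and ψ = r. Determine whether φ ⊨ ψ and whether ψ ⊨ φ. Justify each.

The forward direction fails; the converse holds.

Forward direction. This fails. Under s = F, t = F, p = F, r = F, the left side is true but the right side is false.

Converse. Assume the antecedent. If r is true, the consequent reduces to true regardless of the other variables. If r is false, the antecedent cannot hold. Either way the consequent holds.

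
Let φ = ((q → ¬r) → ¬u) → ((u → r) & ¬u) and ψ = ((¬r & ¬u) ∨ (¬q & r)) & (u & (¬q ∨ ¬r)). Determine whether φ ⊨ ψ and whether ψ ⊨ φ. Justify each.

(⟸) Assume the antecedent. If r is true, the antecedent forces (r = T, u = T, q = F), and the consequent holds there. If r is false, the antecedent cannot hold. Either way the consequent holds.

(⟹) This fails. Under r = F, u = F, q = F, the left side is true but the right side is false.

The forward direction fails; the converse holds.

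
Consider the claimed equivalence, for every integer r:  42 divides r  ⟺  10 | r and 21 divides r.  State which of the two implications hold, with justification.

Only the converse holds.

Forward direction. This fails: take r = 42. Certainly 42 ∣ 42, but 10 ∤ 42.

Converse. Suppose 10 ∣ r and 21 ∣ r. Any common multiple of 10 and 21 is a multiple of their lcm; here gcd(10, 21) = 1, so lcm(10, 21) = 10·21 = 210, so 210 ∣ r. Since 42 ∣ 210, it follows that 42 ∣ r.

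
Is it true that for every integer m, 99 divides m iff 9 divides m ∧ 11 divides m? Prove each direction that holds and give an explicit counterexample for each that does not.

[⇒] If 99 ∣ m, write m = 99q. Since 99 = 11·9, m = 9·(11q), so 9 ∣ m; and since 99 = 9·11, m = 11·(9q), so 11 ∣ m.

[⇐] Suppose 9 ∣ m and 11 ∣ m. Any common multiple of 9 and 11 is a multiple of their lcm; here gcd(9, 11) = 1, so lcm(9, 11) = 9·11 = 99, so 99 ∣ m.

Both directions hold; the statement is true.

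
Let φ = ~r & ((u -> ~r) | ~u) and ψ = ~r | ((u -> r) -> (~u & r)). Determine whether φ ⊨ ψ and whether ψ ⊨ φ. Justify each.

(⟹) Assume the antecedent. If r is true, the antecedent cannot hold. If r is false, ~r | ((u -> r) -> (~u & r)) reduces to true regardless of the other variables. Either way ~r | ((u -> r) -> (~u & r)) holds.

(⟸) This fails. Under r = T, u = F, the left side is false but the right side is true.

Only the forward direction holds.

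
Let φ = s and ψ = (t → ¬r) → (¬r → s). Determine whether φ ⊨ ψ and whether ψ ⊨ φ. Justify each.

(←) This fails. Under t = F, r = T, s = F, the left side is false but the right side is true.

(→) Assume the antecedent. If t is true, the antecedent forces (t = T, r = F, s = T) or (t = T, r = T, s = T), and (t → ¬r) → (¬r → s) holds there. If t is false, the antecedent forces (t = F, r = F, s = T) or (t = F, r = T, s = T), and (t → ¬r) → (¬r → s) holds there. Either way (t → ¬r) → (¬r → s) holds.

Only the forward direction holds.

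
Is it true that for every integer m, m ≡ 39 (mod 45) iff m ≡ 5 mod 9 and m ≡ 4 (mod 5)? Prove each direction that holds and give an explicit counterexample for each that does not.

(⇒) This fails: m = 39 gives 39 ≡ 39 (mod 45) but 39 ≡ 3 (mod 9), so the conjunction on the right does not hold.

(⇐) This fails: m = 14 satisfies both congruences on the right (14 ≡ 5 mod 9 and 14 ≡ 4 mod 5) yet 14 ≡ 14 (mod 45), not 39.

Both directions fail.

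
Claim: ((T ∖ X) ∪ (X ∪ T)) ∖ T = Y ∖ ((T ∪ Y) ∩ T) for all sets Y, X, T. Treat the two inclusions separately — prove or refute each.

(⊆) This inclusion fails. Take Y = ∅, X = {1}, T = ∅; then 1 ∈ ((T ∖ X) ∪ (X ∪ T)) ∖ T but 1 ∉ Y ∖ ((T ∪ Y) ∩ T).

(⊇) This inclusion fails. Take Y = {1}, X = ∅, T = ∅; then 1 ∈ Y ∖ ((T ∪ Y) ∩ T) but 1 ∉ ((T ∖ X) ∪ (X ∪ T)) ∖ T.

(⊆) fails and (⊇) fails.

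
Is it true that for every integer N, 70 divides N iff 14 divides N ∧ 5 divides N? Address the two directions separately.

[⇒] If 70 ∣ N, write N = 70q. Since 70 = 5·14, N = 14·(5q), so 14 ∣ N; and since 70 = 14·5, N = 5·(14q), so 5 ∣ N.

[⇐] Suppose 14 ∣ N and 5 ∣ N. Any common multiple of 14 and 5 is a multiple of their lcm; here gcd(14, 5) = 1, so lcm(14, 5) = 14·5 = 70, so 70 ∣ N.

Equivalent; both directions hold.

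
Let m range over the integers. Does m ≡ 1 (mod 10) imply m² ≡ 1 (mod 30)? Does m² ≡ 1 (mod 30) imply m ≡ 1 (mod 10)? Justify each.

Neither direction holds.

(⟹) This fails: take m = 21. Then 21 ≡ 1 (mod 10), but 21² = 441 ≡ 21 (mod 30), not 1.

(⟸) This fails: take m = 19. Then 19² = 361 ≡ 1 (mod 30), yet 19 ≡ 9 (mod 10), not 1.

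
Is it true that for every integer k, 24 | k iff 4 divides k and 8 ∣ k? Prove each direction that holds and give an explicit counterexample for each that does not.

(⇒) holds; (⇐) fails.

(⟹) If 24 ∣ k, write k = 24q. Since 24 = 6·4, k = 4·(6q), so 4 ∣ k; and since 24 = 3·8, k = 8·(3q), so 8 ∣ k.

(⟸) This fails: take k = 8. Both 4 ∣ 8 and 8 ∣ 8, yet 8 is not a multiple of 24 (since 8 = 0·24 + 8), so 24 ∤ 8.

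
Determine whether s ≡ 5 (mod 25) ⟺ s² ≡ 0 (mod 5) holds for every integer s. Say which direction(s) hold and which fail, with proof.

(⟹) Suppose s ≡ 5 (mod 25). Then s² ≡ 5² = 25 (mod 25), and since 5 ∣ 25, also s² ≡ 0 (mod 5).

(⟸) This fails: take s = 0. Then 0² = 0 ≡ 0 (mod 5), yet 0 ≡ 0 (mod 25), not 5.

(⇒) holds; (⇐) fails.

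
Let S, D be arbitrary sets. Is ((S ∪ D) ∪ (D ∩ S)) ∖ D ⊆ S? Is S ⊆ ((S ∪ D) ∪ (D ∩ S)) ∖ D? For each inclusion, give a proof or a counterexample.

(⊆) Let x ∈ ((S ∪ D) ∪ (D ∩ S)) ∖ D. Then x ∈ S and x ∉ D, from which x ∈ S.

(⊇) This inclusion fails. Take S = {1}, D = {1}; then 1 ∈ S but 1 ∉ ((S ∪ D) ∪ (D ∩ S)) ∖ D.

Only the forward inclusion holds.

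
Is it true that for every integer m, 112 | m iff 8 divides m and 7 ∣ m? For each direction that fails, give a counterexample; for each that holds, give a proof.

(⇒) holds; (⇐) fails.

[⇒] If 112 ∣ m, write m = 112q. Since 112 = 14·8, m = 8·(14q), so 8 ∣ m; and since 112 = 16·7, m = 7·(16q), so 7 ∣ m.

[⇐] This fails: take m = 56. Both 8 ∣ 56 and 7 ∣ 56, yet 56 is not a multiple of 112 (since 56 = 0·112 + 56), so 112 ∤ 56.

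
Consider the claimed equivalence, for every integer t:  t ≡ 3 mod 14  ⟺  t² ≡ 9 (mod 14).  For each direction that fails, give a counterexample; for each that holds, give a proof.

(→) Suppose t ≡ 3 mod 14. Write t = 14j + 3. Then (14j + 3)² = 196j² + 84j + 9 = 14(14j² + 6j) + 9, so t² ≡ 9 (mod 14).

(←) This fails: take t = 11. Then 11² = 121 ≡ 9 (mod 14), yet 11 ≡ 11 (mod 14), not 3.

Only the forward implication holds.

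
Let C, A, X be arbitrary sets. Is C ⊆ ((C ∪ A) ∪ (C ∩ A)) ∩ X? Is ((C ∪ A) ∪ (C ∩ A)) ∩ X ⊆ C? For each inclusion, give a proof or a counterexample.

Both inclusions fail.

(⟹) This inclusion fails. Take C = {1}, A = ∅, X = ∅; then 1 ∈ C but 1 ∉ ((C ∪ A) ∪ (C ∩ A)) ∩ X.

(⟸) This inclusion fails. Take C = ∅, A = {1}, X = {1}; then 1 ∈ ((C ∪ A) ∪ (C ∩ A)) ∩ X but 1 ∉ C.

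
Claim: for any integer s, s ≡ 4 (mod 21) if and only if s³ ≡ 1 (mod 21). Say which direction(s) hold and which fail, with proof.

Forward direction. Suppose s ≡ 4 (mod 21). Write s = 21j + 4. Then (21j + 4)³ = 9261j³ + 5292j² + 1008j + 64 = 21(441j³ + 252j² + 48j + 3) + 1, so s³ ≡ 1 (mod 21).

Converse. This fails: take s = 1. Then 1³ = 1 ≡ 1 (mod 21), yet 1 ≡ 1 (mod 21), not 4.

Only the forward direction holds.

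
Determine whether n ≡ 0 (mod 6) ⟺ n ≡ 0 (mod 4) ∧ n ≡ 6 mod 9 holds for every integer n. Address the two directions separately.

(→) This fails: n = 0 gives 0 ≡ 0 (mod 6) but 0 ≡ 0 (mod 9), so the conjunction on the right does not hold.

(←) Conversely, if n ≡ 0 (mod 4) and n ≡ 6 (mod 9), then by the Chinese remainder theorem n ≡ 24 (mod 36). Since 24 ≡ 0 (mod 6) and 6 ∣ 36, we get n ≡ 0 (mod 6).

The forward direction fails; the converse holds.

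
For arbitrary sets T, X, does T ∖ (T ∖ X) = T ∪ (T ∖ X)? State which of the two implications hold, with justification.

The sets are not equal: only the forward inclusion holds.

Forward inclusion. Let x ∈ T ∖ (T ∖ X). Then x ∈ T ∩ X, from which x ∈ T ∪ (T ∖ X).

Reverse inclusion. This inclusion fails. Take T = {1}, X = ∅; then 1 ∈ T ∪ (T ∖ X) but 1 ∉ T ∖ (T ∖ X).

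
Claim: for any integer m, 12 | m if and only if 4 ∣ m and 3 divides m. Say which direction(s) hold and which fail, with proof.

Equivalent; both directions hold.

(→) If 12 ∣ m, write m = 12q. Since 12 = 3·4, m = 4·(3q), so 4 ∣ m; and since 12 = 4·3, m = 3·(4q), so 3 ∣ m.

(←) Suppose 4 ∣ m and 3 ∣ m. Any common multiple of 4 and 3 is a multiple of their lcm; here gcd(4, 3) = 1, so lcm(4, 3) = 4·3 = 12, so 12 ∣ m.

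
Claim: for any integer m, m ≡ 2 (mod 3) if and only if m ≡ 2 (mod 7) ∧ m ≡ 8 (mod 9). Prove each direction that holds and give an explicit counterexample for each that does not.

The forward direction fails; the converse holds.

(→) This fails: m = 2 gives 2 ≡ 2 (mod 3) but 2 ≡ 2 (mod 9), so the conjunction on the right does not hold.

(←) Conversely, if m ≡ 2 (mod 7) and m ≡ 8 (mod 9), then by the Chinese remainder theorem m ≡ 44 (mod 63). Since 44 ≡ 2 (mod 3) and 3 ∣ 63, we get m ≡ 2 (mod 3).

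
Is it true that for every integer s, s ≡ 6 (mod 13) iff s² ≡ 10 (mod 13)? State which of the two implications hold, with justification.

(⇒) holds; (⇐) fails.

(⟹) Suppose s ≡ 6 (mod 13). Write s = 13j + 6. Then (13j + 6)² = 169j² + 156j + 36 = 13(13j² + 12j + 2) + 10, so s² ≡ 10 (mod 13).

(⟸) This fails: take s = 7. Then 7² = 49 ≡ 10 (mod 13), yet 7 ≡ 7 (mod 13), not 6.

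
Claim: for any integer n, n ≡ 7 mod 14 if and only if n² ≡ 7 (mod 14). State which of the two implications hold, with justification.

Converse. Suppose n² ≡ 7 (mod 14). The only residue r in {0, …, 13} with r² ≡ 7 (mod 14) is r = 7, so n ≡ 7 (mod 14).

Forward direction. Suppose n ≡ 7 mod 14. Write n = 14j + 7. Then (14j + 7)² = 196j² + 196j + 49 = 14(14j² + 14j + 3) + 7, so n² ≡ 7 (mod 14).

Both implications hold.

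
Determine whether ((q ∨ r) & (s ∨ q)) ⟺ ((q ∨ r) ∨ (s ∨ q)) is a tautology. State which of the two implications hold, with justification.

(⇐) This fails. Under r = T, q = F, s = F, the left side is false but the right side is true.

(⇒) Assume the antecedent. If r is true, (q ∨ r) ∨ (s ∨ q) reduces to true regardless of the other variables. If r is false, the antecedent forces (r = F, q = T, s = F) or (r = F, q = T, s = T), and (q ∨ r) ∨ (s ∨ q) holds there. Either way (q ∨ r) ∨ (s ∨ q) holds.

Only the forward implication holds.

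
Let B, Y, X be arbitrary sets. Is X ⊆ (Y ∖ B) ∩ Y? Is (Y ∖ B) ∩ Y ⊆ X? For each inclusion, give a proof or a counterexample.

Neither inclusion holds.

Forward inclusion. This inclusion fails. Take B = ∅, Y = ∅, X = {1}; then 1 ∈ X but 1 ∉ (Y ∖ B) ∩ Y.

Reverse inclusion. This inclusion fails. Take B = ∅, Y = {1}, X = ∅; then 1 ∈ (Y ∖ B) ∩ Y but 1 ∉ X.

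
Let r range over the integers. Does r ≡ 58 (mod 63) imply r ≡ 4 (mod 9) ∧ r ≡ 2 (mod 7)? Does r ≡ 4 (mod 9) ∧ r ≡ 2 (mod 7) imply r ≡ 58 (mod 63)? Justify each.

The biconditional holds.

Forward direction. Suppose r ≡ 58 (mod 63); write r = 63j + 58. Since 9 ∣ 63, reducing mod 9 gives r ≡ 58 ≡ 4 (mod 9); since 7 ∣ 63, reducing mod 7 gives r ≡ 58 ≡ 2 (mod 7).

Converse. If r ≡ 4 (mod 9) and r ≡ 2 (mod 7), then by the Chinese remainder theorem r ≡ 58 (mod 63). This is exactly r ≡ 58 (mod 63).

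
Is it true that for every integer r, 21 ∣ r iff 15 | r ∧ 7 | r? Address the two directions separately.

(→) This fails: take r = 21. Certainly 21 ∣ 21, but 15 ∤ 21.

(←) Suppose 15 ∣ r and 7 ∣ r. Any common multiple of 15 and 7 is a multiple of their lcm; here gcd(15, 7) = 1, so lcm(15, 7) = 15·7 = 105, so 105 ∣ r. Since 21 ∣ 105, it follows that 21 ∣ r.

Only the converse holds.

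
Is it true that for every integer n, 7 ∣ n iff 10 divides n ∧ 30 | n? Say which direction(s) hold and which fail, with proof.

Neither direction holds.

[⇒] This fails: take n = 7. Certainly 7 ∣ 7, but 10 ∤ 7.

[⇐] This fails: take n = 30. Both 10 ∣ 30 and 30 ∣ 30, yet 30 is not a multiple of 7 (since 30 = 4·7 + 2), so 7 ∤ 30.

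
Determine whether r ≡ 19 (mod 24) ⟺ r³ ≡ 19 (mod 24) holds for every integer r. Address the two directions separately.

[⇒] Suppose r ≡ 19 (mod 24). Write r = 24j + 19. Then (24j + 19)³ = 13824j³ + 32832j² + 25992j + 6859 = 24(576j³ + 1368j² + 1083j + 285) + 19, so r³ ≡ 19 (mod 24).

[⇐] Conversely, suppose r³ ≡ 19 (mod 24). The only residue r in {0, …, 23} with r³ ≡ 19 (mod 24) is r = 19, so r ≡ 19 (mod 24).

Equivalent; both directions hold.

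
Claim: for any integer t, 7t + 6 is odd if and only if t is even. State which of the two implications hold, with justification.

(→) This fails: t = 5 gives 7t + 6 = 41, which is odd, but 5 is odd, not even.

(←) This also fails: t = 4 is even, but 7t + 6 = 34 is even, not odd.

(⇒) fails and (⇐) fails.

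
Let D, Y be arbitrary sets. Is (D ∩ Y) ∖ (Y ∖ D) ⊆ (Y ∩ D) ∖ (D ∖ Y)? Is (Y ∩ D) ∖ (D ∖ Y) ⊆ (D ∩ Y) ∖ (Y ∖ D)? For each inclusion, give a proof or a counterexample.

Both inclusions hold; the sets are equal.

(⊆) Let x ∈ (D ∩ Y) ∖ (Y ∖ D). Then x ∈ D ∩ Y, from which x ∈ (Y ∩ D) ∖ (D ∖ Y).

(⊇) Let x ∈ (Y ∩ D) ∖ (D ∖ Y). Then x ∈ D ∩ Y, from which x ∈ (D ∩ Y) ∖ (Y ∖ D).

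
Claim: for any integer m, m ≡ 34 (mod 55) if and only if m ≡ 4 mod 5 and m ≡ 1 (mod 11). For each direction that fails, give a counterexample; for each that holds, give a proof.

The biconditional holds.

(⇒) Suppose m ≡ 34 (mod 55); write m = 55j + 34. Since 5 ∣ 55, reducing mod 5 gives m ≡ 34 ≡ 4 (mod 5); since 11 ∣ 55, reducing mod 11 gives m ≡ 34 ≡ 1 (mod 11).

(⇐) Conversely, if m ≡ 4 (mod 5) and m ≡ 1 (mod 11), then by the Chinese remainder theorem m ≡ 34 (mod 55). This is exactly m ≡ 34 (mod 55).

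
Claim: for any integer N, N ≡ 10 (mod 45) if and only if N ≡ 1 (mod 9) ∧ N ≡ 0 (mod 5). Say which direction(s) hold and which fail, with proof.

(⇐) If N ≡ 1 (mod 9) and N ≡ 0 (mod 5), then by the Chinese remainder theorem N ≡ 10 (mod 45). This is exactly N ≡ 10 (mod 45).

(⇒) Suppose N ≡ 10 (mod 45); write N = 45j + 10. Since 9 ∣ 45, reducing mod 9 gives N ≡ 10 ≡ 1 (mod 9); since 5 ∣ 45, reducing mod 5 gives N ≡ 10 ≡ 0 (mod 5).

Both directions hold.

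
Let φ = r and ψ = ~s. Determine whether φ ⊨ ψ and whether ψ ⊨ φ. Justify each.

(⇒) fails and (⇐) fails.

(⇒) This fails. Under s = T, r = T, the left side is true but the right side is false.

(⇐) This fails. Under s = F, r = F, the left side is false but the right side is true.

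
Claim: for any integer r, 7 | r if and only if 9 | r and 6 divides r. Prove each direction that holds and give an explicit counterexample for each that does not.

Neither direction holds.

[⇒] This fails: take r = 7. Certainly 7 ∣ 7, but 9 ∤ 7.

[⇐] This fails: take r = 18. Both 9 ∣ 18 and 6 ∣ 18, yet 18 is not a multiple of 7 (since 18 = 2·7 + 4), so 7 ∤ 18.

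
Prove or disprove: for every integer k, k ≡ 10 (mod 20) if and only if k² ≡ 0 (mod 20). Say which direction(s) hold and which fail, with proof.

Only the forward implication holds.

(⇒) Suppose k ≡ 10 (mod 20). Write k = 20j + 10. Then (20j + 10)² = 400j² + 400j + 100 = 20(20j² + 20j + 5) + 0, so k² ≡ 0 (mod 20).

(⇐) This fails: take k = 0. Then 0² = 0 ≡ 0 (mod 20), yet 0 ≡ 0 (mod 20), not 10.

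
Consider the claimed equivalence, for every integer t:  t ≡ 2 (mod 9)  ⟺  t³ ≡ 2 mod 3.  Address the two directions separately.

Only the forward direction holds.

(⇒) Suppose t ≡ 2 (mod 9). Then t³ ≡ 2³ = 8 (mod 9), and since 3 ∣ 9, also t³ ≡ 2 (mod 3).

(⇐) This fails: take t = 5. Then 5³ = 125 ≡ 2 (mod 3), yet 5 ≡ 5 (mod 9), not 2.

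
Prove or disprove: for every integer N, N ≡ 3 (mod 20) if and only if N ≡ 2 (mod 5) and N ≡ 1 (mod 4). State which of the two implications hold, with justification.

Neither implication holds.

Forward direction. This fails: N = 3 gives 3 ≡ 3 (mod 20) but 3 ≡ 3 (mod 5), so the conjunction on the right does not hold.

Converse. This fails: N = 17 satisfies both congruences on the right (17 ≡ 2 mod 5 and 17 ≡ 1 mod 4) yet 17 ≡ 17 (mod 20), not 3.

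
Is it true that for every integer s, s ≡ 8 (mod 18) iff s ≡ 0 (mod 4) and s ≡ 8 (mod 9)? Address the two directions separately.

[⇒] This fails: s = 26 gives 26 ≡ 8 (mod 18) but 26 ≡ 2 (mod 4), so the conjunction on the right does not hold.

[⇐] Conversely, if s ≡ 0 (mod 4) and s ≡ 8 (mod 9), then by the Chinese remainder theorem s ≡ 8 (mod 36). Since 8 ≡ 8 (mod 18) and 18 ∣ 36, we get s ≡ 8 (mod 18).

Not equivalent: only (⇐) holds.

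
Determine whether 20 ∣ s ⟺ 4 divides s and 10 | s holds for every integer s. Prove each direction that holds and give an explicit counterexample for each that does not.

Both directions hold; the statement is true.

(←) Suppose 4 ∣ s and 10 ∣ s. Any common multiple of 4 and 10 is a multiple of their lcm; here lcm(4, 10) = 4·10/gcd(4, 10) = 40/2 = 20, so 20 ∣ s.

(→) If 20 ∣ s, write s = 20q. Since 20 = 5·4, s = 4·(5q), so 4 ∣ s; and since 20 = 2·10, s = 10·(2q), so 10 ∣ s.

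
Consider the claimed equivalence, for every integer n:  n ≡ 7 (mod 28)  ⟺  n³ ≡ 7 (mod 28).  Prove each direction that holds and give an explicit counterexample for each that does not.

Both directions hold.

Forward direction. Suppose n ≡ 7 (mod 28). Write n = 28j + 7. Then (28j + 7)³ = 21952j³ + 16464j² + 4116j + 343 = 28(784j³ + 588j² + 147j + 12) + 7, so n³ ≡ 7 (mod 28).

Converse. Suppose n³ ≡ 7 (mod 28). The only residue r in {0, …, 27} with r³ ≡ 7 (mod 28) is r = 7, so n ≡ 7 (mod 28).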